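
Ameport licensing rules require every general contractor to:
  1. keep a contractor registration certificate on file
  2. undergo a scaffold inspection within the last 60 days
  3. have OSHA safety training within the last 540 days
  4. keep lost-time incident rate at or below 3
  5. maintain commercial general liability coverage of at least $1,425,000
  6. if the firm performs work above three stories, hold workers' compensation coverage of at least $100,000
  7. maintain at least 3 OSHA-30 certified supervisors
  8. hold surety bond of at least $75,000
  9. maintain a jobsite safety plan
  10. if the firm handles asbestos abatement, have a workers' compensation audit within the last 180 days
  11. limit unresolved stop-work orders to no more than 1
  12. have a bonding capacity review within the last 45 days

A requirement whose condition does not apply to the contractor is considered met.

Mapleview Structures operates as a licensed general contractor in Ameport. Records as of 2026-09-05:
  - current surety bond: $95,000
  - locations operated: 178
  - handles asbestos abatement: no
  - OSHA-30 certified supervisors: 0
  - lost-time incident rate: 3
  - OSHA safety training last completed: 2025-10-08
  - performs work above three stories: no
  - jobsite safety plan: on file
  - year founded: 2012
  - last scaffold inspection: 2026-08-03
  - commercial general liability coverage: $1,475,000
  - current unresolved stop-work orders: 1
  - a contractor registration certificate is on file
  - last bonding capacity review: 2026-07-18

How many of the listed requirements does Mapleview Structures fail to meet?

1. contractor registration certificate present → met
2. scaffold inspection 33 days ago vs limit 60 → met
3. OSHA safety training 332 days ago vs limit 540 → met
4. lost-time incident rate 3 ≤ 3 → met
5. commercial general liability coverage $1,475,000 ≥ $1,425,000 → met
6. condition 'performs work above three stories' does not hold → requirement n/a → met
7. OSHA-30 certified supervisors 0 < 3 → not met
8. surety bond $95,000 ≥ $75,000 → met
9. jobsite safety plan present → met
10. condition 'handles asbestos abatement' does not hold → requirement n/a → met
11. unresolved stop-work orders 1 ≤ 1 → met
12. bonding capacity review 49 days ago vs limit 45 → not met
Not met: 2 of 12

2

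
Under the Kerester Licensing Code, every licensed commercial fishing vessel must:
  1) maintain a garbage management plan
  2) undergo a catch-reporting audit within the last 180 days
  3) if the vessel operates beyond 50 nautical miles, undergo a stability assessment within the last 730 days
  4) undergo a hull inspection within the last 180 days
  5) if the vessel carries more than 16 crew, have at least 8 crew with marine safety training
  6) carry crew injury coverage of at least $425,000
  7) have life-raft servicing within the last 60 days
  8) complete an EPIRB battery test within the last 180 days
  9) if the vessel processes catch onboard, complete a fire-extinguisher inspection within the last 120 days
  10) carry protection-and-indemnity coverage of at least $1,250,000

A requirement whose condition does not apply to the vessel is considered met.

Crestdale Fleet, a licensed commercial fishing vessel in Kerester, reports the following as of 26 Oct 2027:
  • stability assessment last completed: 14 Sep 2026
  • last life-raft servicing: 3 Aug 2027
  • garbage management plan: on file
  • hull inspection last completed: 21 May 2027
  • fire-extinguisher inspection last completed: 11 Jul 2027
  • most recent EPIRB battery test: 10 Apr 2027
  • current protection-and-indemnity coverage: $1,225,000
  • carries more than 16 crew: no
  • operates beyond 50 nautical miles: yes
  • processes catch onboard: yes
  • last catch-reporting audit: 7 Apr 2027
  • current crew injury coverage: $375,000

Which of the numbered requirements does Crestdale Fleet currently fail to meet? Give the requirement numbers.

2, 6, 7, 8, 10

1. garbage management plan present → met
2. catch-reporting audit 202 days ago vs limit 180 → not met
3. condition 'operates beyond 50 nautical miles' holds; stability assessment 407 days ago vs limit 730 → met
4. hull inspection 158 days ago vs limit 180 → met
5. condition 'carries more than 16 crew' does not hold → requirement n/a → met
6. crew injury coverage $375,000 < $425,000 → not met
7. life-raft servicing 84 days ago vs limit 60 → not met
8. EPIRB battery test 199 days ago vs limit 180 → not met
9. condition 'processes catch onboard' holds; fire-extinguisher inspection 107 days ago vs limit 120 → met
10. protection-and-indemnity coverage $1,225,000 < $1,250,000 → not met
Not met: 2, 6, 7, 8, 10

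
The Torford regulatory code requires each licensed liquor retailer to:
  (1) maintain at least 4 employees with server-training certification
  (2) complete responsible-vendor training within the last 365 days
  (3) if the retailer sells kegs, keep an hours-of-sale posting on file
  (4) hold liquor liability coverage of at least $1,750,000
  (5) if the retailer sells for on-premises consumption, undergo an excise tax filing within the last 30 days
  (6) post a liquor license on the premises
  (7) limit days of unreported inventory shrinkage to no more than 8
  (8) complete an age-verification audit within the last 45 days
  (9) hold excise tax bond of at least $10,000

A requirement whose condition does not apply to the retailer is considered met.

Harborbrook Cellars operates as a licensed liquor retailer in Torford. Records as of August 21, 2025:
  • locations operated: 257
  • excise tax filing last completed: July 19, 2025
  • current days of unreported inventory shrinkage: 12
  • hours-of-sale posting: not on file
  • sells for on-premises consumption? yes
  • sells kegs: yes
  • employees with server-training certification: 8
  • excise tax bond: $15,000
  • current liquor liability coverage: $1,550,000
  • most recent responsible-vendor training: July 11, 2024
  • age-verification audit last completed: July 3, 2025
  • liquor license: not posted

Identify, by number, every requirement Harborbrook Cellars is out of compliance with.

2, 3, 4, 5, 6, 7, 8

1. employees with server-training certification 8 ≥ 4 → met
2. responsible-vendor training 406 days ago vs limit 365 → not met
3. condition 'sells kegs' holds; hours-of-sale posting absent → not met
4. liquor liability coverage $1,550,000 < $1,750,000 → not met
5. condition 'sells for on-premises consumption' holds; excise tax filing 33 days ago vs limit 30 → not met
6. liquor license absent → not met
7. days of unreported inventory shrinkage 12 > 8 → not met
8. age-verification audit 49 days ago vs limit 45 → not met
9. excise tax bond $15,000 ≥ $10,000 → met
Not met: 2, 3, 4, 5, 6, 7, 8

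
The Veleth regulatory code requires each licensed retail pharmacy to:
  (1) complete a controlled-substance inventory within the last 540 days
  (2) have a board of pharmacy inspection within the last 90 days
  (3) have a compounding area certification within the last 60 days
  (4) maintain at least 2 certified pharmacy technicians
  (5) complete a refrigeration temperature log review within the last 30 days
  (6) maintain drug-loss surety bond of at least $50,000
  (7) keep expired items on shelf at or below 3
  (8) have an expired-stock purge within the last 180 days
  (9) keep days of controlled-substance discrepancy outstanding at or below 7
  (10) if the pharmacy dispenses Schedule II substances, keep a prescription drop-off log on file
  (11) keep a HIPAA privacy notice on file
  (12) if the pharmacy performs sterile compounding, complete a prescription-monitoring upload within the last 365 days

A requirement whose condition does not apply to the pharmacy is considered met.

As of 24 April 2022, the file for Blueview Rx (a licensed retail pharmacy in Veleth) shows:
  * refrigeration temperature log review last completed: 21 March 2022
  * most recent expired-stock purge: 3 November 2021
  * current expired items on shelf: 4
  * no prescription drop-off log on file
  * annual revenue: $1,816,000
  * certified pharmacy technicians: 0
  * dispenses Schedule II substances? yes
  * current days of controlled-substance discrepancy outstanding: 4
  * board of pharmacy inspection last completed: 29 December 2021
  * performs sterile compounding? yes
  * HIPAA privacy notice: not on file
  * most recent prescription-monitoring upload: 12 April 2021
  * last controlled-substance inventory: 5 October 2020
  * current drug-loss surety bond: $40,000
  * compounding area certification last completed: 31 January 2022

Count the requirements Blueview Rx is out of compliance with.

1. controlled-substance inventory 566 days ago vs limit 540 → not met
2. board of pharmacy inspection 116 days ago vs limit 90 → not met
3. compounding area certification 83 days ago vs limit 60 → not met
4. certified pharmacy technicians 0 < 2 → not met
5. refrigeration temperature log review 34 days ago vs limit 30 → not met
6. drug-loss surety bond $40,000 < $50,000 → not met
7. expired items on shelf 4 > 3 → not met
8. expired-stock purge 172 days ago vs limit 180 → met
9. days of controlled-substance discrepancy outstanding 4 ≤ 7 → met
10. condition 'dispenses Schedule II substances' holds; prescription drop-off log absent → not met
11. HIPAA privacy notice absent → not met
12. condition 'performs sterile compounding' holds; prescription-monitoring upload 377 days ago vs limit 365 → not met
Not met: 10 of 12

10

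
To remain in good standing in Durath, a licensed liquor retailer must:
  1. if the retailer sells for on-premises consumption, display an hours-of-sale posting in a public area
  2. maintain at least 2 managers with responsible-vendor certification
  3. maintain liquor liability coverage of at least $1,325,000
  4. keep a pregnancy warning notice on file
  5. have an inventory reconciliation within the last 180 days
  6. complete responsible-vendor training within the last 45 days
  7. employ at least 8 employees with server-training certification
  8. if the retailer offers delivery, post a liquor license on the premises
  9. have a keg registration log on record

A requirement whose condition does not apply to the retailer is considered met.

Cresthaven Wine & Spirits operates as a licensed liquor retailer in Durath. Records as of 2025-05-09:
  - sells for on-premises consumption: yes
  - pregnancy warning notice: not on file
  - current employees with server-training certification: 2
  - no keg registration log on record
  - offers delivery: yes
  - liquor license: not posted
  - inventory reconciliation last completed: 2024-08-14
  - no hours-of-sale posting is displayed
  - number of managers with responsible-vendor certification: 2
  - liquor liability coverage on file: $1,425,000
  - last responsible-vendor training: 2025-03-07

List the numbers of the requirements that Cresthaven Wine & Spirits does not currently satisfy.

1. condition 'sells for on-premises consumption' holds; hours-of-sale posting absent → not met
2. managers with responsible-vendor certification 2 ≥ 2 → met
3. liquor liability coverage $1,425,000 ≥ $1,325,000 → met
4. pregnancy warning notice absent → not met
5. inventory reconciliation 268 days ago vs limit 180 → not met
6. responsible-vendor training 63 days ago vs limit 45 → not met
7. employees with server-training certification 2 < 8 → not met
8. condition 'offers delivery' holds; liquor license absent → not met
9. keg registration log absent → not met
Not met: 1, 4, 5, 6, 7, 8, 9

1, 4, 5, 6, 7, 8, 9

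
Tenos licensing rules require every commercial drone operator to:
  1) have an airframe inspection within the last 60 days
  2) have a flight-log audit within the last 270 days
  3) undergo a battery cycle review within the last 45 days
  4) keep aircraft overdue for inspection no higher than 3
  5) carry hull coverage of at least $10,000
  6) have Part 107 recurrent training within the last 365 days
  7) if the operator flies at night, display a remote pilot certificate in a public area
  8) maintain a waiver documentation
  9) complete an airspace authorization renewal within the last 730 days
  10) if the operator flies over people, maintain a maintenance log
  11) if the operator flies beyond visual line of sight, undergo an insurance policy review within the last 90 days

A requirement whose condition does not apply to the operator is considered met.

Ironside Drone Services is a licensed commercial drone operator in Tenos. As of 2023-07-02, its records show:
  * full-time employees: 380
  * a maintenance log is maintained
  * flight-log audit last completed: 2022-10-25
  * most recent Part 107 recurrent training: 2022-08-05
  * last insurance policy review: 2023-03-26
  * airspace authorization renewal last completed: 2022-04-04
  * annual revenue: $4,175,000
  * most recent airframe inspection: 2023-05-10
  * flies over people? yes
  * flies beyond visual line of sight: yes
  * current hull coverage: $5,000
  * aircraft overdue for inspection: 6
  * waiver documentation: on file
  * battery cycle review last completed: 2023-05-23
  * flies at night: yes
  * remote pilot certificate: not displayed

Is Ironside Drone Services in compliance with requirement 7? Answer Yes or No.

No

7. condition 'flies at night' holds; remote pilot certificate absent → not met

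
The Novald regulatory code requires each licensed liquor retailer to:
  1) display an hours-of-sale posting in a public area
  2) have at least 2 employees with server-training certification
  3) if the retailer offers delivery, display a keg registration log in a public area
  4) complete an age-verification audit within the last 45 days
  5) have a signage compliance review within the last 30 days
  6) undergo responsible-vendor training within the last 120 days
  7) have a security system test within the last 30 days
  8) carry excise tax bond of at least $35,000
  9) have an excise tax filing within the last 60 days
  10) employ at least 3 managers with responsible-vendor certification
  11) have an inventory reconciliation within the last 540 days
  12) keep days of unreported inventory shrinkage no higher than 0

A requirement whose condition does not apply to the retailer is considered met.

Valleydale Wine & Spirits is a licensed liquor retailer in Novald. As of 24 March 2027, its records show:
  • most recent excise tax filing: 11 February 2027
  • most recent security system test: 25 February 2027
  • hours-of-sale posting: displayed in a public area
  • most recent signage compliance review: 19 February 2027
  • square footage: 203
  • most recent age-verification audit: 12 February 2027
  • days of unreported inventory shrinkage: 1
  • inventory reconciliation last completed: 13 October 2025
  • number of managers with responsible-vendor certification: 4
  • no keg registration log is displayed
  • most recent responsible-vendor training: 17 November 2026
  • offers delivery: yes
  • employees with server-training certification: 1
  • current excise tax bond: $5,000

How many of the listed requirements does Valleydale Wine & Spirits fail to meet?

1. hours-of-sale posting present → met
2. employees with server-training certification 1 < 2 → not met
3. condition 'offers delivery' holds; keg registration log absent → not met
4. age-verification audit 40 days ago vs limit 45 → met
5. signage compliance review 33 days ago vs limit 30 → not met
6. responsible-vendor training 127 days ago vs limit 120 → not met
7. security system test 27 days ago vs limit 30 → met
8. excise tax bond $5,000 < $35,000 → not met
9. excise tax filing 41 days ago vs limit 60 → met
10. managers with responsible-vendor certification 4 ≥ 3 → met
11. inventory reconciliation 527 days ago vs limit 540 → met
12. days of unreported inventory shrinkage 1 > 0 → not met
Not met: 6 of 12

6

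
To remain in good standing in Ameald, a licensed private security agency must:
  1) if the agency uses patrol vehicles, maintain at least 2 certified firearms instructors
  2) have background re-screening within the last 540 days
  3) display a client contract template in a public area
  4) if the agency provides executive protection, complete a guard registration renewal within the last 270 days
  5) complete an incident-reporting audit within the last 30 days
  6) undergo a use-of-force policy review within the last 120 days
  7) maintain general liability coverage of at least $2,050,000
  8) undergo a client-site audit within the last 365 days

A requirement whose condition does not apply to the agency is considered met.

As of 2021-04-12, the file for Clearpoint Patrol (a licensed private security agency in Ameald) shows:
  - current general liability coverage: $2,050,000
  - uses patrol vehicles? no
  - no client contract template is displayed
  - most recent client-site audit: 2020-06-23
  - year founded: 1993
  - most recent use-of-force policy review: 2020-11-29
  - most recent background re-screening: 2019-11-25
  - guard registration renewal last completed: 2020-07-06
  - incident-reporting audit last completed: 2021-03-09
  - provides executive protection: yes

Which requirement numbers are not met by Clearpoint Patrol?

1. condition 'uses patrol vehicles' does not hold → requirement n/a → met
2. background re-screening 504 days ago vs limit 540 → met
3. client contract template absent → not met
4. condition 'provides executive protection' holds; guard registration renewal 280 days ago vs limit 270 → not met
5. incident-reporting audit 34 days ago vs limit 30 → not met
6. use-of-force policy review 134 days ago vs limit 120 → not met
7. general liability coverage $2,050,000 ≥ $2,050,000 → met
8. client-site audit 293 days ago vs limit 365 → met
Not met: 3, 4, 5, 6

3, 4, 5, 6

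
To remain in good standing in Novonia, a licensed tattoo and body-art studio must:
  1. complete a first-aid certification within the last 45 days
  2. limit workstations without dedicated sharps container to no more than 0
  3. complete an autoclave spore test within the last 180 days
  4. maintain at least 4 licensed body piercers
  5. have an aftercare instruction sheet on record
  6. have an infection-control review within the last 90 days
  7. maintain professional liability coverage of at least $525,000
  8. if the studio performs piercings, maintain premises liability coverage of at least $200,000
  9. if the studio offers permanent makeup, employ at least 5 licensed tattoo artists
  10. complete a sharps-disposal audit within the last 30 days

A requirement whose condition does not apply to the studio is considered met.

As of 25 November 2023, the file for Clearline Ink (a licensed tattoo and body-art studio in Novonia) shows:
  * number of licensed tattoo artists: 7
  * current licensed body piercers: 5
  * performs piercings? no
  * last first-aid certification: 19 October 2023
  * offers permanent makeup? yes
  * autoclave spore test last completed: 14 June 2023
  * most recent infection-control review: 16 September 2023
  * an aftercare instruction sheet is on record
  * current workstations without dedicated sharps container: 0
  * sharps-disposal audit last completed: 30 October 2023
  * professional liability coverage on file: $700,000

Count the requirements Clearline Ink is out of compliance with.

1. first-aid certification 37 days ago vs limit 45 → met
2. workstations without dedicated sharps container 0 ≤ 0 → met
3. autoclave spore test 164 days ago vs limit 180 → met
4. licensed body piercers 5 ≥ 4 → met
5. aftercare instruction sheet present → met
6. infection-control review 70 days ago vs limit 90 → met
7. professional liability coverage $700,000 ≥ $525,000 → met
8. condition 'performs piercings' does not hold → requirement n/a → met
9. condition 'offers permanent makeup' holds; licensed tattoo artists 7 ≥ 5 → met
10. sharps-disposal audit 26 days ago vs limit 30 → met
Not met: 0 of 10

0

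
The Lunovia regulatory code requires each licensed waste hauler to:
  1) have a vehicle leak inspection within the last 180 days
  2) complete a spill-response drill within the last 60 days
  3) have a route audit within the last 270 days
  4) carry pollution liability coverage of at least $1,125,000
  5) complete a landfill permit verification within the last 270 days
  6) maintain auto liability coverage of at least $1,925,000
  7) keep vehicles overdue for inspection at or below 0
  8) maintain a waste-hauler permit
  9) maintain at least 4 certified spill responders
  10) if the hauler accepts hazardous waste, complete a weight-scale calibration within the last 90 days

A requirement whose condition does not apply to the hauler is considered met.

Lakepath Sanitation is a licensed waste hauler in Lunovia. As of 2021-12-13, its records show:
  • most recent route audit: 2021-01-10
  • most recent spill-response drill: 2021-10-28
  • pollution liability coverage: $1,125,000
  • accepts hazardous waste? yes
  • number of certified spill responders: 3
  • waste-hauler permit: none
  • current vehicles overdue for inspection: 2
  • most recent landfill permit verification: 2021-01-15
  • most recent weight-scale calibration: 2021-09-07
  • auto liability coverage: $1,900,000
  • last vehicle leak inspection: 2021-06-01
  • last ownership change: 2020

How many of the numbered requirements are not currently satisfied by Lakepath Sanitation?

1. vehicle leak inspection 195 days ago vs limit 180 → not met
2. spill-response drill 46 days ago vs limit 60 → met
3. route audit 337 days ago vs limit 270 → not met
4. pollution liability coverage $1,125,000 ≥ $1,125,000 → met
5. landfill permit verification 332 days ago vs limit 270 → not met
6. auto liability coverage $1,900,000 < $1,925,000 → not met
7. vehicles overdue for inspection 2 > 0 → not met
8. waste-hauler permit absent → not met
9. certified spill responders 3 < 4 → not met
10. condition 'accepts hazardous waste' holds; weight-scale calibration 97 days ago vs limit 90 → not met
Not met: 8 of 10

8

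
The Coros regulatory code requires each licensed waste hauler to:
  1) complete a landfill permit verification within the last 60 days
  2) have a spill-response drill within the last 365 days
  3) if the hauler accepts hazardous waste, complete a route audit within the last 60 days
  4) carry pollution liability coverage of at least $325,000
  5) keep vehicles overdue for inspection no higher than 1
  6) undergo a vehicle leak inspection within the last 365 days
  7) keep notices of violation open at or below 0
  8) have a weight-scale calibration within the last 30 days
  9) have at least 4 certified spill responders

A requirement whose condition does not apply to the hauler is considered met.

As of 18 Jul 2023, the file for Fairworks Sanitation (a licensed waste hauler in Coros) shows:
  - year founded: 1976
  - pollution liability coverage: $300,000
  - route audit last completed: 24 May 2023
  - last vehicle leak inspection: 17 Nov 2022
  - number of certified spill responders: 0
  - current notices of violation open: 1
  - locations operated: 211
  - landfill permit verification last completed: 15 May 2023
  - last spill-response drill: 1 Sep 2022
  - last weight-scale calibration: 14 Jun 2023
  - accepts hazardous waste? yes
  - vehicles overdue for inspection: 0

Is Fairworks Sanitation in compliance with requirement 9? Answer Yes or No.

No

9. certified spill responders 0 < 4 → not met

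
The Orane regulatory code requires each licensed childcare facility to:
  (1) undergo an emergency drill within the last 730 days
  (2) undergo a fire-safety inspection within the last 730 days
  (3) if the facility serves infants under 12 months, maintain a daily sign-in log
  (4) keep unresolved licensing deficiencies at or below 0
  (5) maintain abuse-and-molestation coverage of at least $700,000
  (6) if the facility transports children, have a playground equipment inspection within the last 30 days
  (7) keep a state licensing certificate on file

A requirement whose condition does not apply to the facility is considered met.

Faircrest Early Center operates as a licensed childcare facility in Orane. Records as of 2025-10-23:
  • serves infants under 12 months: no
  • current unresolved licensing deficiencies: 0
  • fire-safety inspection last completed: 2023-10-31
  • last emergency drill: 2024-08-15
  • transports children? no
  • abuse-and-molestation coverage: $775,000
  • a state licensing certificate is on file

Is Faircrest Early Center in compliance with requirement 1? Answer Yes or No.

1. emergency drill 434 days ago vs limit 730 → met

Yes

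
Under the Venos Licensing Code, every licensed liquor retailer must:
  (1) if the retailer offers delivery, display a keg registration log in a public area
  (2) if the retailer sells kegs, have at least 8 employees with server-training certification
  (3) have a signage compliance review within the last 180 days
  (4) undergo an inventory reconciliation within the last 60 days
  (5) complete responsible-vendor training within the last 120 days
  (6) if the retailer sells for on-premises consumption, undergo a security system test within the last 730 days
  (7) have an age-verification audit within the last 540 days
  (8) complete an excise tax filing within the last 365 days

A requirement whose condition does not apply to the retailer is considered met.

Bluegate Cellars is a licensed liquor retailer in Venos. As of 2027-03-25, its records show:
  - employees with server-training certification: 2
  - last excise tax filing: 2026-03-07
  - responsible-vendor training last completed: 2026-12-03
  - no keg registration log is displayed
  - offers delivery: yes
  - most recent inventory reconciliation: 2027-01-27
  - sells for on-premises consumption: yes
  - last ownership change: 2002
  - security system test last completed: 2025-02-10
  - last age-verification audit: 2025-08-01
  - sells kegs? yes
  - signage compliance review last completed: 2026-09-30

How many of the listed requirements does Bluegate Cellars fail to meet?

1. condition 'offers delivery' holds; keg registration log absent → not met
2. condition 'sells kegs' holds; employees with server-training certification 2 < 8 → not met
3. signage compliance review 176 days ago vs limit 180 → met
4. inventory reconciliation 57 days ago vs limit 60 → met
5. responsible-vendor training 112 days ago vs limit 120 → met
6. condition 'sells for on-premises consumption' holds; security system test 773 days ago vs limit 730 → not met
7. age-verification audit 601 days ago vs limit 540 → not met
8. excise tax filing 383 days ago vs limit 365 → not met
Not met: 5 of 8

5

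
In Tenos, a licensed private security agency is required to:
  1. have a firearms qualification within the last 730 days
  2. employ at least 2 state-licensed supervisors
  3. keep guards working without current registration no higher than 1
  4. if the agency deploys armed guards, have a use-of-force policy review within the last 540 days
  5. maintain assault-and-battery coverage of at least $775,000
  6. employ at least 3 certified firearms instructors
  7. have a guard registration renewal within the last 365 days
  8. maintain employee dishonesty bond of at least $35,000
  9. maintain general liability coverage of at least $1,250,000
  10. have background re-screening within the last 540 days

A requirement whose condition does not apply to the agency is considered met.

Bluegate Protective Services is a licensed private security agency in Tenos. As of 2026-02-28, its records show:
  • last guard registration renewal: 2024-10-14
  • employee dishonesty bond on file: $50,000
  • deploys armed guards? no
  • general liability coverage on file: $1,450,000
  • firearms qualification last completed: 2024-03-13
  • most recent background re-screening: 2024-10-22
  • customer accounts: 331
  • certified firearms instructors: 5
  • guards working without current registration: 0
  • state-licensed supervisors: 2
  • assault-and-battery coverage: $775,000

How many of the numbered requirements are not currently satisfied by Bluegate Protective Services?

1

1. firearms qualification 717 days ago vs limit 730 → met
2. state-licensed supervisors 2 ≥ 2 → met
3. guards working without current registration 0 ≤ 1 → met
4. condition 'deploys armed guards' does not hold → requirement n/a → met
5. assault-and-battery coverage $775,000 ≥ $775,000 → met
6. certified firearms instructors 5 ≥ 3 → met
7. guard registration renewal 502 days ago vs limit 365 → not met
8. employee dishonesty bond $50,000 ≥ $35,000 → met
9. general liability coverage $1,450,000 ≥ $1,250,000 → met
10. background re-screening 494 days ago vs limit 540 → met
Not met: 1 of 10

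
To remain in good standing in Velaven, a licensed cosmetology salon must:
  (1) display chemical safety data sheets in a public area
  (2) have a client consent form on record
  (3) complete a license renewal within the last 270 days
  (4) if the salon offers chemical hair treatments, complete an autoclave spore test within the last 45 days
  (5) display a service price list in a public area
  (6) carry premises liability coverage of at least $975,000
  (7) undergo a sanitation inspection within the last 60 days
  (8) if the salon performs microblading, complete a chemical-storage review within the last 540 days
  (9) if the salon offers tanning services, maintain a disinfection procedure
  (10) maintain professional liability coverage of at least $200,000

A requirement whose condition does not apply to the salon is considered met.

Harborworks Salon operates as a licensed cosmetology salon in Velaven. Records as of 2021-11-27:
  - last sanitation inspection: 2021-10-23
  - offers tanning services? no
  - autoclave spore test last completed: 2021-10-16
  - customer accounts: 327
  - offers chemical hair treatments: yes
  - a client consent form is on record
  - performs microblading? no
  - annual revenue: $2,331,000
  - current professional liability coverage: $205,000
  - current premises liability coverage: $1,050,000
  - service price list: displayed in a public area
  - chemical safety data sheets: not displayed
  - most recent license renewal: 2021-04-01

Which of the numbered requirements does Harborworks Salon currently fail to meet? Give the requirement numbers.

1

1. chemical safety data sheets absent → not met
2. client consent form present → met
3. license renewal 240 days ago vs limit 270 → met
4. condition 'offers chemical hair treatments' holds; autoclave spore test 42 days ago vs limit 45 → met
5. service price list present → met
6. premises liability coverage $1,050,000 ≥ $975,000 → met
7. sanitation inspection 35 days ago vs limit 60 → met
8. condition 'performs microblading' does not hold → requirement n/a → met
9. condition 'offers tanning services' does not hold → requirement n/a → met
10. professional liability coverage $205,000 ≥ $200,000 → met
Not met: 1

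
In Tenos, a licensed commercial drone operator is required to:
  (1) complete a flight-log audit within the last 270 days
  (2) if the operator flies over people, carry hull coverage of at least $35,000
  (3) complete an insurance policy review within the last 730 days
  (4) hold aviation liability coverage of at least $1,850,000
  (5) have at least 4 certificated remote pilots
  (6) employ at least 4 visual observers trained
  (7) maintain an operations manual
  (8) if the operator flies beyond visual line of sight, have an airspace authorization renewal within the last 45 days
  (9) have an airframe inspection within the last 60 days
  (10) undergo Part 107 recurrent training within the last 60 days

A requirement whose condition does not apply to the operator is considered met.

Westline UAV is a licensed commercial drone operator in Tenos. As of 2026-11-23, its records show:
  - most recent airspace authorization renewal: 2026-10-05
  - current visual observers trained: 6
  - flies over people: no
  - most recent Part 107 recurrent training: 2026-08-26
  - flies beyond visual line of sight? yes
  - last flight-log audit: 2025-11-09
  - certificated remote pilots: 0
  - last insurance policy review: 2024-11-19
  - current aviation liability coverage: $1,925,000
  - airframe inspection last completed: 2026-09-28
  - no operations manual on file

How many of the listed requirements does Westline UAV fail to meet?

6

1. flight-log audit 379 days ago vs limit 270 → not met
2. condition 'flies over people' does not hold → requirement n/a → met
3. insurance policy review 734 days ago vs limit 730 → not met
4. aviation liability coverage $1,925,000 ≥ $1,850,000 → met
5. certificated remote pilots 0 < 4 → not met
6. visual observers trained 6 ≥ 4 → met
7. operations manual absent → not met
8. condition 'flies beyond visual line of sight' holds; airspace authorization renewal 49 days ago vs limit 45 → not met
9. airframe inspection 56 days ago vs limit 60 → met
10. Part 107 recurrent training 89 days ago vs limit 60 → not met
Not met: 6 of 10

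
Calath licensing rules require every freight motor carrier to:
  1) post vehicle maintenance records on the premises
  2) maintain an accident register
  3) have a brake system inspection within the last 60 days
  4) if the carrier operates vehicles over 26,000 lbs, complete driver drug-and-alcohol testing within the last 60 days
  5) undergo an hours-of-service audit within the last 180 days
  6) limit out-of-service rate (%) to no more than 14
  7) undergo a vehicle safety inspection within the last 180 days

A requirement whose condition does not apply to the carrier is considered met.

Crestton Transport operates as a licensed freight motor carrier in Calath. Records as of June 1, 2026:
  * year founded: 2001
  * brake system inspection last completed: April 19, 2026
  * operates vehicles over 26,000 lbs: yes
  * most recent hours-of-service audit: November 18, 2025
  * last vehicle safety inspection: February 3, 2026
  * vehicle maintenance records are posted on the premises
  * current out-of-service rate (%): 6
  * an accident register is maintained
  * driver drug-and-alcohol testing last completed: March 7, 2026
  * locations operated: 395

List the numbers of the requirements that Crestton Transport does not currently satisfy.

4, 5

1. vehicle maintenance records present → met
2. accident register present → met
3. brake system inspection 43 days ago vs limit 60 → met
4. condition 'operates vehicles over 26,000 lbs' holds; driver drug-and-alcohol testing 86 days ago vs limit 60 → not met
5. hours-of-service audit 195 days ago vs limit 180 → not met
6. out-of-service rate (%) 6 ≤ 14 → met
7. vehicle safety inspection 118 days ago vs limit 180 → met
Not met: 4, 5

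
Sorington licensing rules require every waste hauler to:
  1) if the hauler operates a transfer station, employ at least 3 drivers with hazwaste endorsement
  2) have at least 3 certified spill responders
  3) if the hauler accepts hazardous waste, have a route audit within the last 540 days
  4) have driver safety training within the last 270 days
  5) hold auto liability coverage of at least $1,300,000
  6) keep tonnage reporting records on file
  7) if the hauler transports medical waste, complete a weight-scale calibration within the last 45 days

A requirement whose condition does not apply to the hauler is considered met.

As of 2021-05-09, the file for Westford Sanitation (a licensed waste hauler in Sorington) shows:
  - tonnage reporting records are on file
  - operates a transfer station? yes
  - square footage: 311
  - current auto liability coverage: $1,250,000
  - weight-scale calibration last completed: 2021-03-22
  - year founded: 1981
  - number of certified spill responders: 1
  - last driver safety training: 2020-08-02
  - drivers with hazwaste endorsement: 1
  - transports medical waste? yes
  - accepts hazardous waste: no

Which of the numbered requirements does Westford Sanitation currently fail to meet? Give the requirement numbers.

1, 2, 4, 5, 7

1. condition 'operates a transfer station' holds; drivers with hazwaste endorsement 1 < 3 → not met
2. certified spill responders 1 < 3 → not met
3. condition 'accepts hazardous waste' does not hold → requirement n/a → met
4. driver safety training 280 days ago vs limit 270 → not met
5. auto liability coverage $1,250,000 < $1,300,000 → not met
6. tonnage reporting records present → met
7. condition 'transports medical waste' holds; weight-scale calibration 48 days ago vs limit 45 → not met
Not met: 1, 2, 4, 5, 7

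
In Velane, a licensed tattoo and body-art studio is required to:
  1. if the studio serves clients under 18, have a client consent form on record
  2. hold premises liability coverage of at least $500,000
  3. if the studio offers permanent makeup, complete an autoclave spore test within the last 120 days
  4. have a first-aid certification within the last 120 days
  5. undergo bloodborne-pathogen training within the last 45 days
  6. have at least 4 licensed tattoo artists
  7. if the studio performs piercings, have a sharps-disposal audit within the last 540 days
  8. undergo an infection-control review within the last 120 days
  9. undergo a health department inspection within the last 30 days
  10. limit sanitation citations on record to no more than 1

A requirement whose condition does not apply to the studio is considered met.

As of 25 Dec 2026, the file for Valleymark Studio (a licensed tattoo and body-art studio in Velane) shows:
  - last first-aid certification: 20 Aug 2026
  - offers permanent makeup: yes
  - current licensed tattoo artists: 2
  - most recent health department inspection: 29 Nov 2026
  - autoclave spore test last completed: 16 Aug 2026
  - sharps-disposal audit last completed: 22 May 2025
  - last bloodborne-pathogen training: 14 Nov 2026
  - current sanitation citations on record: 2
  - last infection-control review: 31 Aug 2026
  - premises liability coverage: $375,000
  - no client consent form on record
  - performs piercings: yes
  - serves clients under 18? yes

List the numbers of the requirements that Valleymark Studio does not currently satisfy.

1. condition 'serves clients under 18' holds; client consent form absent → not met
2. premises liability coverage $375,000 < $500,000 → not met
3. condition 'offers permanent makeup' holds; autoclave spore test 131 days ago vs limit 120 → not met
4. first-aid certification 127 days ago vs limit 120 → not met
5. bloodborne-pathogen training 41 days ago vs limit 45 → met
6. licensed tattoo artists 2 < 4 → not met
7. condition 'performs piercings' holds; sharps-disposal audit 582 days ago vs limit 540 → not met
8. infection-control review 116 days ago vs limit 120 → met
9. health department inspection 26 days ago vs limit 30 → met
10. sanitation citations on record 2 > 1 → not met
Not met: 1, 2, 3, 4, 6, 7, 10

1, 2, 3, 4, 6, 7, 10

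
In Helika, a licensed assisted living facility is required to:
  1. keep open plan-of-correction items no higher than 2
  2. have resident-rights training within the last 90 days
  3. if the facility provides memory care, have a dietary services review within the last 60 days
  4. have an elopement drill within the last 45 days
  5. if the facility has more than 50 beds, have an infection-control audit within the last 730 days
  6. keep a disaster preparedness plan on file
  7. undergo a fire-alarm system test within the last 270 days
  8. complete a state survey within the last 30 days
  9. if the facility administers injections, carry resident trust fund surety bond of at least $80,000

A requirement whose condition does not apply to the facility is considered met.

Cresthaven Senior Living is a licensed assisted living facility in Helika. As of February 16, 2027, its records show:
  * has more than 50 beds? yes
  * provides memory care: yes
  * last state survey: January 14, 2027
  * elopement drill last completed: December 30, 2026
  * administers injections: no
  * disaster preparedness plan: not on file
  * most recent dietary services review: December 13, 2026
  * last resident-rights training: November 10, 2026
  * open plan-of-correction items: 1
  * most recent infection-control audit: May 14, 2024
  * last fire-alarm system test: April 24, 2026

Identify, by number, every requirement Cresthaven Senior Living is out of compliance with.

1. open plan-of-correction items 1 ≤ 2 → met
2. resident-rights training 98 days ago vs limit 90 → not met
3. condition 'provides memory care' holds; dietary services review 65 days ago vs limit 60 → not met
4. elopement drill 48 days ago vs limit 45 → not met
5. condition 'has more than 50 beds' holds; infection-control audit 1008 days ago vs limit 730 → not met
6. disaster preparedness plan absent → not met
7. fire-alarm system test 298 days ago vs limit 270 → not met
8. state survey 33 days ago vs limit 30 → not met
9. condition 'administers injections' does not hold → requirement n/a → met
Not met: 2, 3, 4, 5, 6, 7, 8

2, 3, 4, 5, 6, 7, 8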